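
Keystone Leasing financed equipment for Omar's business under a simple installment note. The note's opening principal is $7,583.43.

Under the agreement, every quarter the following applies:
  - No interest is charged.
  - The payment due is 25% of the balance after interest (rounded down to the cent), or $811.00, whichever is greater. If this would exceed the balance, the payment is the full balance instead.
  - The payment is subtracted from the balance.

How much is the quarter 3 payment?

# | Opening | Payment | End bal
1 | $7,583.43 | $1,895.85 | $5,687.58
2 | $5,687.58 | $1,421.89 | $4,265.69
3 | $4,265.69 | $1,066.42 | $3,199.27

$1,066.42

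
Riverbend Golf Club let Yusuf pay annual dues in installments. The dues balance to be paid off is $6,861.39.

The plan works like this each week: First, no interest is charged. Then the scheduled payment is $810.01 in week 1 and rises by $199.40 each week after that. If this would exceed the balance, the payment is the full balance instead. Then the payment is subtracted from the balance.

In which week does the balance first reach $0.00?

6

Week 1: $6,861.39 − $810.01 → $6,051.38
Week 2: $6,051.38 − $1,009.41 → $5,041.97
Week 3: $5,041.97 − $1,208.81 → $3,833.16
Week 4: $3,833.16 − $1,408.21 → $2,424.95
Week 5: $2,424.95 − $1,607.61 → $817.34
Week 6: $817.34 − $817.34 → $0.00
Balance reaches $0.00 in week 6.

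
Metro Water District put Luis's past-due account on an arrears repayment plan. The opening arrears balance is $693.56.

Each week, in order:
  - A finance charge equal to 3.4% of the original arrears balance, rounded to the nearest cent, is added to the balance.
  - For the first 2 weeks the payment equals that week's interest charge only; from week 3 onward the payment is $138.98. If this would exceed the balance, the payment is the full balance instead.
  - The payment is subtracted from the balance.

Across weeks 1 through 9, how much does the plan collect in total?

Week 1: $693.56 +$23.58 interest = $717.14; pay $23.58 → $693.56
Week 2: $693.56 +$23.58 interest = $717.14; pay $23.58 → $693.56
Week 3: $693.56 +$23.58 interest = $717.14; pay $138.98 → $578.16
Week 4: $578.16 +$23.58 interest = $601.74; pay $138.98 → $462.76
Week 5: $462.76 +$23.58 interest = $486.34; pay $138.98 → $347.36
Week 6: $347.36 +$23.58 interest = $370.94; pay $138.98 → $231.96
Week 7: $231.96 +$23.58 interest = $255.54; pay $138.98 → $116.56
Week 8: $116.56 +$23.58 interest = $140.14; pay $138.98 → $1.16
Week 9: $1.16 +$23.58 interest = $24.74; pay $24.74 → $0.00
Total paid: $905.78

$905.78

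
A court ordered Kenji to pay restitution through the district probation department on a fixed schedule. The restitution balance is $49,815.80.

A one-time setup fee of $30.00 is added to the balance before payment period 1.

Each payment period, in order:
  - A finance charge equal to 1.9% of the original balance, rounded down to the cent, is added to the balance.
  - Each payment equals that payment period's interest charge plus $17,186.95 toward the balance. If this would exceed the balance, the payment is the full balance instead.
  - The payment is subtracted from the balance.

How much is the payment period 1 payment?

$18,133.45

Payment period 1: opening $49,845.80; interest $946.50 → $50,792.30; payment $18,133.45; balance $32,658.85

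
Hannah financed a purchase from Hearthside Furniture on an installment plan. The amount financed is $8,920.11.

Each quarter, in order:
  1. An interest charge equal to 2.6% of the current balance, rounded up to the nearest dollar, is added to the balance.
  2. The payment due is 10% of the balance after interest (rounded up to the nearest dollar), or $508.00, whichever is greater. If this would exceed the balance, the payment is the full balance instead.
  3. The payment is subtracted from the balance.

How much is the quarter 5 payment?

Quarter 1: opening $8,920.11; interest $232.00 → $9,152.11; payment $916.00; balance $8,236.11
Quarter 2: opening $8,236.11; interest $215.00 → $8,451.11; payment $846.00; balance $7,605.11
Quarter 3: opening $7,605.11; interest $198.00 → $7,803.11; payment $781.00; balance $7,022.11
Quarter 4: opening $7,022.11; interest $183.00 → $7,205.11; payment $721.00; balance $6,484.11
Quarter 5: opening $6,484.11; interest $169.00 → $6,653.11; payment $666.00; balance $5,987.11

$666.00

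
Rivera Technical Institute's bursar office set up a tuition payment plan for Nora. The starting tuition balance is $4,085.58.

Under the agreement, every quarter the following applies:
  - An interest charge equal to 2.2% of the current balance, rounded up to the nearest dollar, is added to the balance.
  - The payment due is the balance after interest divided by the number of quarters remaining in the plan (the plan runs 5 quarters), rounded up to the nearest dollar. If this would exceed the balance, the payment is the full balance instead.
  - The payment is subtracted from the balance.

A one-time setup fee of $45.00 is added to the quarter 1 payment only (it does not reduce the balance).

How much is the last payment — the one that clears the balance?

# | Opening | Interest | Payment | Fee | End bal
1 | $4,085.58 | $90.00 | $836.00 | $45.00 | $3,339.58
2 | $3,339.58 | $74.00 | $854.00 | — | $2,559.58
3 | $2,559.58 | $57.00 | $873.00 | — | $1,743.58
4 | $1,743.58 | $39.00 | $892.00 | — | $890.58
5 | $890.58 | $20.00 | $910.58 | — | $0.00

$910.58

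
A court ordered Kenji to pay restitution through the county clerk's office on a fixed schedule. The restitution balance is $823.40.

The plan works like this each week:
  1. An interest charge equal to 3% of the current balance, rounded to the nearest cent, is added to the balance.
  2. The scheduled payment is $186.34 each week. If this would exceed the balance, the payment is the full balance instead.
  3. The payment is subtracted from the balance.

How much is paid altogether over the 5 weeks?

Week 1: opening $823.40; interest $24.70 → $848.10; payment $186.34; balance $661.76
Week 2: opening $661.76; interest $19.85 → $681.61; payment $186.34; balance $495.27
Week 3: opening $495.27; interest $14.86 → $510.13; payment $186.34; balance $323.79
Week 4: opening $323.79; interest $9.71 → $333.50; payment $186.34; balance $147.16
Week 5: opening $147.16; interest $4.41 → $151.57; payment $151.57; balance $0.00
Total paid: $896.93

$896.93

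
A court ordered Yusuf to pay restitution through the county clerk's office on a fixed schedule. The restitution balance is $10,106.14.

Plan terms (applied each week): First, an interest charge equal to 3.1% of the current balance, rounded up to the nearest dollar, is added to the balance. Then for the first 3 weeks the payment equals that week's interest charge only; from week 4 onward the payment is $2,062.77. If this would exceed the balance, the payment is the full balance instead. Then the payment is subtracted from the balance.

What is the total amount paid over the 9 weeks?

# | Opening | Interest | Payment | End bal
1 | $10,106.14 | $314.00 | $314.00 | $10,106.14
2 | $10,106.14 | $314.00 | $314.00 | $10,106.14
3 | $10,106.14 | $314.00 | $314.00 | $10,106.14
4 | $10,106.14 | $314.00 | $2,062.77 | $8,357.37
5 | $8,357.37 | $260.00 | $2,062.77 | $6,554.60
6 | $6,554.60 | $204.00 | $2,062.77 | $4,695.83
7 | $4,695.83 | $146.00 | $2,062.77 | $2,779.06
8 | $2,779.06 | $87.00 | $2,062.77 | $803.29
9 | $803.29 | $25.00 | $828.29 | $0.00
Total paid: $12,084.14

$12,084.14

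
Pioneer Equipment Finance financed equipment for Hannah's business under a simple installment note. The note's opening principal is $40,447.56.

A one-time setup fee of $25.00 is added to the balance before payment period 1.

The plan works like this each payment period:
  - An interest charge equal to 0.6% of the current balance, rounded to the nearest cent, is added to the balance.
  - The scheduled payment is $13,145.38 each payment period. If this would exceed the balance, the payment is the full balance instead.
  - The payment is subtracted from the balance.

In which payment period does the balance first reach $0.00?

# | Opening | Interest | Payment | End bal
1 | $40,472.56 | $242.84 | $13,145.38 | $27,570.02
2 | $27,570.02 | $165.42 | $13,145.38 | $14,590.06
3 | $14,590.06 | $87.54 | $13,145.38 | $1,532.22
4 | $1,532.22 | $9.19 | $1,541.41 | $0.00
Balance reaches $0.00 in payment period 4.

4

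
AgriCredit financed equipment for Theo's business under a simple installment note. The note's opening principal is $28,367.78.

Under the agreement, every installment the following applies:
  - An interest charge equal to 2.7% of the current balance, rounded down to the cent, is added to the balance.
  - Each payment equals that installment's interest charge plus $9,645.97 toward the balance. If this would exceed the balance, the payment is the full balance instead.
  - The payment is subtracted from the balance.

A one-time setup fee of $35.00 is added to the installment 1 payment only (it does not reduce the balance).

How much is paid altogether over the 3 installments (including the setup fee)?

$29,919.23

Installment 1: $28,367.78 +$765.93 interest = $29,133.71; pay $10,411.90 (+ $35.00 fee) → $18,721.81
Installment 2: $18,721.81 +$505.48 interest = $19,227.29; pay $10,151.45 → $9,075.84
Installment 3: $9,075.84 +$245.04 interest = $9,320.88; pay $9,320.88 → $0.00
Total paid: $29,919.23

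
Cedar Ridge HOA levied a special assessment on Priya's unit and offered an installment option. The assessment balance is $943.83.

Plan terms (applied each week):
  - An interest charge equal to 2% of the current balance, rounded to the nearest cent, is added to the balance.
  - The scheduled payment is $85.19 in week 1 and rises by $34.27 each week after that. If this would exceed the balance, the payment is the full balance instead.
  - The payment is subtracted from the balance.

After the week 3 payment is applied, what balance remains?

# | Opening | Interest | Payment | End bal
1 | $943.83 | $18.88 | $85.19 | $877.52
2 | $877.52 | $17.55 | $119.46 | $775.61
3 | $775.61 | $15.51 | $153.73 | $637.39

$637.39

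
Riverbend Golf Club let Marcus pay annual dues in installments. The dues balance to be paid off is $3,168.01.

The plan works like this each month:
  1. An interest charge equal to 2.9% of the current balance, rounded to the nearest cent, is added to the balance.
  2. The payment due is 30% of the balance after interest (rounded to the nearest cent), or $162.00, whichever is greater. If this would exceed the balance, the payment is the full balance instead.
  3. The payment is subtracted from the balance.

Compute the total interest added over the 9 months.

Month 1: opening $3,168.01; interest $91.87 → $3,259.88; payment $977.96; balance $2,281.92
Month 2: opening $2,281.92; interest $66.18 → $2,348.10; payment $704.43; balance $1,643.67
Month 3: opening $1,643.67; interest $47.67 → $1,691.34; payment $507.40; balance $1,183.94
Month 4: opening $1,183.94; interest $34.33 → $1,218.27; payment $365.48; balance $852.79
Month 5: opening $852.79; interest $24.73 → $877.52; payment $263.26; balance $614.26
Month 6: opening $614.26; interest $17.81 → $632.07; payment $189.62; balance $442.45
Month 7: opening $442.45; interest $12.83 → $455.28; payment $162.00; balance $293.28
Month 8: opening $293.28; interest $8.51 → $301.79; payment $162.00; balance $139.79
Month 9: opening $139.79; interest $4.05 → $143.84; payment $143.84; balance $0.00
Total interest: $91.87 + $66.18 + $47.67 + $34.33 + $24.73 + $17.81 + $12.83 + $8.51 + $4.05 = $307.98

$307.98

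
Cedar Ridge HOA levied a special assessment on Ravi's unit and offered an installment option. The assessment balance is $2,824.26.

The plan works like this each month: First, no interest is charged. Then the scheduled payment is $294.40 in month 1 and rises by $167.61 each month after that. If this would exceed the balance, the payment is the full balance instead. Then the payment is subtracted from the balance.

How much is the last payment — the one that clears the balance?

$641.00

Month 1: opening $2,824.26; payment $294.40; balance $2,529.86
Month 2: opening $2,529.86; payment $462.01; balance $2,067.85
Month 3: opening $2,067.85; payment $629.62; balance $1,438.23
Month 4: opening $1,438.23; payment $797.23; balance $641.00
Month 5: opening $641.00; payment $641.00; balance $0.00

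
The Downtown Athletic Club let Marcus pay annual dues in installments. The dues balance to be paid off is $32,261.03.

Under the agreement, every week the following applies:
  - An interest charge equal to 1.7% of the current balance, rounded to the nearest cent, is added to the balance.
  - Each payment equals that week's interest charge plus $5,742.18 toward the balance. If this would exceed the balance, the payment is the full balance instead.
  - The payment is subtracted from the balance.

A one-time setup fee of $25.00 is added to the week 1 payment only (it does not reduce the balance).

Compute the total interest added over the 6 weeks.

Week 1: opening $32,261.03; interest $548.44 → $32,809.47; payment $6,290.62 (+ $25.00 fee); balance $26,518.85
Week 2: opening $26,518.85; interest $450.82 → $26,969.67; payment $6,193.00; balance $20,776.67
Week 3: opening $20,776.67; interest $353.20 → $21,129.87; payment $6,095.38; balance $15,034.49
Week 4: opening $15,034.49; interest $255.59 → $15,290.08; payment $5,997.77; balance $9,292.31
Week 5: opening $9,292.31; interest $157.97 → $9,450.28; payment $5,900.15; balance $3,550.13
Week 6: opening $3,550.13; interest $60.35 → $3,610.48; payment $3,610.48; balance $0.00
Total interest: $548.44 + $450.82 + $353.20 + $255.59 + $157.97 + $60.35 = $1,826.37

$1,826.37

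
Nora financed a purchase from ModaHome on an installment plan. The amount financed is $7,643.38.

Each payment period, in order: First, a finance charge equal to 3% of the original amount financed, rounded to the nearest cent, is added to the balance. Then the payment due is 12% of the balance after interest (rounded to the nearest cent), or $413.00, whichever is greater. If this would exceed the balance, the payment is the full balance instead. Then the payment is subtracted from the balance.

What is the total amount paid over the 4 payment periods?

Payment period 1: opening $7,643.38; interest $229.30 → $7,872.68; payment $944.72; balance $6,927.96
Payment period 2: opening $6,927.96; interest $229.30 → $7,157.26; payment $858.87; balance $6,298.39
Payment period 3: opening $6,298.39; interest $229.30 → $6,527.69; payment $783.32; balance $5,744.37
Payment period 4: opening $5,744.37; interest $229.30 → $5,973.67; payment $716.84; balance $5,256.83
Total paid: $3,303.75

$3,303.75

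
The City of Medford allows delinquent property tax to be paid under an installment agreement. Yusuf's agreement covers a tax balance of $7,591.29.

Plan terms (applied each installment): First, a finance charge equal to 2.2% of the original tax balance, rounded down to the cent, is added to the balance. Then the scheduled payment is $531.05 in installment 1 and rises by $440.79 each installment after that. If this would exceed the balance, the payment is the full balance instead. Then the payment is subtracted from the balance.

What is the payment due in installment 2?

# | Opening | Interest | Payment | End bal
1 | $7,591.29 | $167.00 | $531.05 | $7,227.24
2 | $7,227.24 | $167.00 | $971.84 | $6,422.40

$971.84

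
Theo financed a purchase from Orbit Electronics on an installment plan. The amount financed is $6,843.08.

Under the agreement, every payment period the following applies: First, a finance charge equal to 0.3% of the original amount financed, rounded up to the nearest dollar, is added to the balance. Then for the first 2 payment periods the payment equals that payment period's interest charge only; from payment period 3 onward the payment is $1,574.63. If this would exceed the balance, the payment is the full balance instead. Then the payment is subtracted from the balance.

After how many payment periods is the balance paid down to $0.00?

7

Payment period 1: opening $6,843.08; interest $21.00 → $6,864.08; payment $21.00; balance $6,843.08
Payment period 2: opening $6,843.08; interest $21.00 → $6,864.08; payment $21.00; balance $6,843.08
Payment period 3: opening $6,843.08; interest $21.00 → $6,864.08; payment $1,574.63; balance $5,289.45
Payment period 4: opening $5,289.45; interest $21.00 → $5,310.45; payment $1,574.63; balance $3,735.82
Payment period 5: opening $3,735.82; interest $21.00 → $3,756.82; payment $1,574.63; balance $2,182.19
Payment period 6: opening $2,182.19; interest $21.00 → $2,203.19; payment $1,574.63; balance $628.56
Payment period 7: opening $628.56; interest $21.00 → $649.56; payment $649.56; balance $0.00
Balance reaches $0.00 in payment period 7.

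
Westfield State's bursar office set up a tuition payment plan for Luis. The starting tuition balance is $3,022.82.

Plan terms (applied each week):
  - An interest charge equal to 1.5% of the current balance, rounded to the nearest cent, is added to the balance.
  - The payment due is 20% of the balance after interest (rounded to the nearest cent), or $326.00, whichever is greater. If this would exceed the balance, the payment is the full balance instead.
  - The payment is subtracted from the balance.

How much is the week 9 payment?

$62.05

Week 1: $3,022.82 +$45.34 interest = $3,068.16; pay $613.63 → $2,454.53
Week 2: $2,454.53 +$36.82 interest = $2,491.35; pay $498.27 → $1,993.08
Week 3: $1,993.08 +$29.90 interest = $2,022.98; pay $404.60 → $1,618.38
Week 4: $1,618.38 +$24.28 interest = $1,642.66; pay $328.53 → $1,314.13
Week 5: $1,314.13 +$19.71 interest = $1,333.84; pay $326.00 → $1,007.84
Week 6: $1,007.84 +$15.12 interest = $1,022.96; pay $326.00 → $696.96
Week 7: $696.96 +$10.45 interest = $707.41; pay $326.00 → $381.41
Week 8: $381.41 +$5.72 interest = $387.13; pay $326.00 → $61.13
Week 9: $61.13 +$0.92 interest = $62.05; pay $62.05 → $0.00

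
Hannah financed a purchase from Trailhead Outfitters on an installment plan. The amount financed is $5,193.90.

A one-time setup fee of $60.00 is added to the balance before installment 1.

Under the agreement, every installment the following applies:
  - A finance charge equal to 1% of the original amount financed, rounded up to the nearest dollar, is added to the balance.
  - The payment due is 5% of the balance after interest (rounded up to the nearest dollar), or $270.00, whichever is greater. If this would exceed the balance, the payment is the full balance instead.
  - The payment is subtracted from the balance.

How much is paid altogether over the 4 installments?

$1,080.00

Installment 1: opening $5,253.90; interest $52.00 → $5,305.90; payment $270.00; balance $5,035.90
Installment 2: opening $5,035.90; interest $52.00 → $5,087.90; payment $270.00; balance $4,817.90
Installment 3: opening $4,817.90; interest $52.00 → $4,869.90; payment $270.00; balance $4,599.90
Installment 4: opening $4,599.90; interest $52.00 → $4,651.90; payment $270.00; balance $4,381.90
Total paid: $1,080.00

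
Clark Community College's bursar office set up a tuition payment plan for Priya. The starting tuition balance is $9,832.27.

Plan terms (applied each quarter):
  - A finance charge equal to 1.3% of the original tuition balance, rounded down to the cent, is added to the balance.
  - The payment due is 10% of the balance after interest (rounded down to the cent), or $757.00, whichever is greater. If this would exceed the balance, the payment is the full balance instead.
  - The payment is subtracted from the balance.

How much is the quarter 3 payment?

$831.05

# | Opening | Interest | Payment | End bal
1 | $9,832.27 | $127.81 | $996.00 | $8,964.08
2 | $8,964.08 | $127.81 | $909.18 | $8,182.71
3 | $8,182.71 | $127.81 | $831.05 | $7,479.47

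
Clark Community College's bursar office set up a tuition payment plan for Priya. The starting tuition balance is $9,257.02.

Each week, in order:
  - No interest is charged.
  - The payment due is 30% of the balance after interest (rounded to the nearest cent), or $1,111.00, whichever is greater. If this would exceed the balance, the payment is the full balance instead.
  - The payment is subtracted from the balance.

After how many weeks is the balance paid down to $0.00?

6

Week 1: opening $9,257.02; payment $2,777.11; balance $6,479.91
Week 2: opening $6,479.91; payment $1,943.97; balance $4,535.94
Week 3: opening $4,535.94; payment $1,360.78; balance $3,175.16
Week 4: opening $3,175.16; payment $1,111.00; balance $2,064.16
Week 5: opening $2,064.16; payment $1,111.00; balance $953.16
Week 6: opening $953.16; payment $953.16; balance $0.00
Balance reaches $0.00 in week 6.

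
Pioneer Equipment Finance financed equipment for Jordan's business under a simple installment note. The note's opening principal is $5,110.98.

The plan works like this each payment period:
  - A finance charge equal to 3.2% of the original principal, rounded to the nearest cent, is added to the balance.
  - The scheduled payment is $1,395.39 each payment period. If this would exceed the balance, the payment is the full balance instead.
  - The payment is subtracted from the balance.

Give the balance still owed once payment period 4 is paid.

$183.62

Payment period 1: opening $5,110.98; interest $163.55 → $5,274.53; payment $1,395.39; balance $3,879.14
Payment period 2: opening $3,879.14; interest $163.55 → $4,042.69; payment $1,395.39; balance $2,647.30
Payment period 3: opening $2,647.30; interest $163.55 → $2,810.85; payment $1,395.39; balance $1,415.46
Payment period 4: opening $1,415.46; interest $163.55 → $1,579.01; payment $1,395.39; balance $183.62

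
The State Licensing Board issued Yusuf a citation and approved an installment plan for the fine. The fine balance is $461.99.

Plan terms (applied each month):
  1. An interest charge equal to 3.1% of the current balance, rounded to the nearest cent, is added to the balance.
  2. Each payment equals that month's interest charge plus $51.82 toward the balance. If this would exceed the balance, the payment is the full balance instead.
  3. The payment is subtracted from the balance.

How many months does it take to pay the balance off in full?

# | Opening | Interest | Payment | End bal
1 | $461.99 | $14.32 | $66.14 | $410.17
2 | $410.17 | $12.72 | $64.54 | $358.35
3 | $358.35 | $11.11 | $62.93 | $306.53
4 | $306.53 | $9.50 | $61.32 | $254.71
5 | $254.71 | $7.90 | $59.72 | $202.89
6 | $202.89 | $6.29 | $58.11 | $151.07
7 | $151.07 | $4.68 | $56.50 | $99.25
8 | $99.25 | $3.08 | $54.90 | $47.43
9 | $47.43 | $1.47 | $48.90 | $0.00
Balance reaches $0.00 in month 9.

9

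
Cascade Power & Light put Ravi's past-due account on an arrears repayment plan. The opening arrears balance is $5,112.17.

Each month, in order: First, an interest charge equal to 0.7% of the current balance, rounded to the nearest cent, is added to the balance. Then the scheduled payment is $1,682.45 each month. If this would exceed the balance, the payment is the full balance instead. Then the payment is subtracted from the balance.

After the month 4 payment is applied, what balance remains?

Month 1: opening $5,112.17; interest $35.79 → $5,147.96; payment $1,682.45; balance $3,465.51
Month 2: opening $3,465.51; interest $24.26 → $3,489.77; payment $1,682.45; balance $1,807.32
Month 3: opening $1,807.32; interest $12.65 → $1,819.97; payment $1,682.45; balance $137.52
Month 4: opening $137.52; interest $0.96 → $138.48; payment $138.48; balance $0.00

$0.00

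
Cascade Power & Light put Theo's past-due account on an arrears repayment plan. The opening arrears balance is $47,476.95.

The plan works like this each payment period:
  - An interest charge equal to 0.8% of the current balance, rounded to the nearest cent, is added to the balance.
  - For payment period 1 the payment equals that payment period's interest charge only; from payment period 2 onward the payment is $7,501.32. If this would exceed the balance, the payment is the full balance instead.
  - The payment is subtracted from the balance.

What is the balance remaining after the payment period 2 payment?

$40,355.45

Payment period 1: opening $47,476.95; interest $379.82 → $47,856.77; payment $379.82; balance $47,476.95
Payment period 2: opening $47,476.95; interest $379.82 → $47,856.77; payment $7,501.32; balance $40,355.45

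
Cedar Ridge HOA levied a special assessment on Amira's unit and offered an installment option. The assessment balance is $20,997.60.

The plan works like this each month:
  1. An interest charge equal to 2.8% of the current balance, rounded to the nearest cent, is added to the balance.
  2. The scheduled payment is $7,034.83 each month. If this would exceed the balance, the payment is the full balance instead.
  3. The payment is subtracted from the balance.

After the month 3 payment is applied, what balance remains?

$1,110.31

Month 1: opening $20,997.60; interest $587.93 → $21,585.53; payment $7,034.83; balance $14,550.70
Month 2: opening $14,550.70; interest $407.42 → $14,958.12; payment $7,034.83; balance $7,923.29
Month 3: opening $7,923.29; interest $221.85 → $8,145.14; payment $7,034.83; balance $1,110.31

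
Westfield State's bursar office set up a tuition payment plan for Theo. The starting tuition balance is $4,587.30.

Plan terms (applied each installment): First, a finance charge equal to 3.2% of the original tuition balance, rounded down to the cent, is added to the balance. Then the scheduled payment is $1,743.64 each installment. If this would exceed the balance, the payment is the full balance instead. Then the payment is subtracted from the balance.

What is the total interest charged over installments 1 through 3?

Installment 1: $4,587.30 +$146.79 interest = $4,734.09; pay $1,743.64 → $2,990.45
Installment 2: $2,990.45 +$146.79 interest = $3,137.24; pay $1,743.64 → $1,393.60
Installment 3: $1,393.60 +$146.79 interest = $1,540.39; pay $1,540.39 → $0.00
Total interest: $146.79 + $146.79 + $146.79 = $440.37

$440.37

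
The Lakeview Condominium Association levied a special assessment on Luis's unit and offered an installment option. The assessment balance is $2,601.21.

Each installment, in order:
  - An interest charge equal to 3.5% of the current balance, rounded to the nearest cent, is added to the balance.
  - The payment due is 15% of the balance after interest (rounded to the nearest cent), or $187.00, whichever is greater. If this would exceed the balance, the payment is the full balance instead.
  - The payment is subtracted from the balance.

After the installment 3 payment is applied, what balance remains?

$1,771.13

Installment 1: $2,601.21 +$91.04 interest = $2,692.25; pay $403.84 → $2,288.41
Installment 2: $2,288.41 +$80.09 interest = $2,368.50; pay $355.28 → $2,013.22
Installment 3: $2,013.22 +$70.46 interest = $2,083.68; pay $312.55 → $1,771.13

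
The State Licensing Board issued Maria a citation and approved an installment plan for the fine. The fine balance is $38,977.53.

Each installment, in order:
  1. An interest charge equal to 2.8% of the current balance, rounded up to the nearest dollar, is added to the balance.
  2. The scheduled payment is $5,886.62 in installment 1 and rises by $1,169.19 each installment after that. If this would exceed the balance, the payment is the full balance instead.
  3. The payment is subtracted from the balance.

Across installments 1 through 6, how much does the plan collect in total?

Installment 1: opening $38,977.53; interest $1,092.00 → $40,069.53; payment $5,886.62; balance $34,182.91
Installment 2: opening $34,182.91; interest $958.00 → $35,140.91; payment $7,055.81; balance $28,085.10
Installment 3: opening $28,085.10; interest $787.00 → $28,872.10; payment $8,225.00; balance $20,647.10
Installment 4: opening $20,647.10; interest $579.00 → $21,226.10; payment $9,394.19; balance $11,831.91
Installment 5: opening $11,831.91; interest $332.00 → $12,163.91; payment $10,563.38; balance $1,600.53
Installment 6: opening $1,600.53; interest $45.00 → $1,645.53; payment $1,645.53; balance $0.00
Total paid: $42,770.53

$42,770.53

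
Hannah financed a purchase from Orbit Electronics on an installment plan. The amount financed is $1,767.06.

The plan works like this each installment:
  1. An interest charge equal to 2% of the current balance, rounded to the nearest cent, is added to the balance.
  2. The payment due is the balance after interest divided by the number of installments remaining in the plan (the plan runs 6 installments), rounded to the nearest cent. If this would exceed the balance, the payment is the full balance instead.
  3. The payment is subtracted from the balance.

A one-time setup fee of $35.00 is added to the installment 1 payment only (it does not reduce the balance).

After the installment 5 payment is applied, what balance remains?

# | Opening | Interest | Payment | Fee | End bal
1 | $1,767.06 | $35.34 | $300.40 | $35.00 | $1,502.00
2 | $1,502.00 | $30.04 | $306.41 | — | $1,225.63
3 | $1,225.63 | $24.51 | $312.54 | — | $937.60
4 | $937.60 | $18.75 | $318.78 | — | $637.57
5 | $637.57 | $12.75 | $325.16 | — | $325.16

$325.16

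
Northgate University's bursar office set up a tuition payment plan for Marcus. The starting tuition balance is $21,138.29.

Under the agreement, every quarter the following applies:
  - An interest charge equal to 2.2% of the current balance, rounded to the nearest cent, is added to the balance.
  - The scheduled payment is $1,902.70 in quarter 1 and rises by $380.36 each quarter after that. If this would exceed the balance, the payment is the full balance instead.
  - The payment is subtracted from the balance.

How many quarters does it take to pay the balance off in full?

Quarter 1: $21,138.29 +$465.04 interest = $21,603.33; pay $1,902.70 → $19,700.63
Quarter 2: $19,700.63 +$433.41 interest = $20,134.04; pay $2,283.06 → $17,850.98
Quarter 3: $17,850.98 +$392.72 interest = $18,243.70; pay $2,663.42 → $15,580.28
Quarter 4: $15,580.28 +$342.77 interest = $15,923.05; pay $3,043.78 → $12,879.27
Quarter 5: $12,879.27 +$283.34 interest = $13,162.61; pay $3,424.14 → $9,738.47
Quarter 6: $9,738.47 +$214.25 interest = $9,952.72; pay $3,804.50 → $6,148.22
Quarter 7: $6,148.22 +$135.26 interest = $6,283.48; pay $4,184.86 → $2,098.62
Quarter 8: $2,098.62 +$46.17 interest = $2,144.79; pay $2,144.79 → $0.00
Balance reaches $0.00 in quarter 8.

8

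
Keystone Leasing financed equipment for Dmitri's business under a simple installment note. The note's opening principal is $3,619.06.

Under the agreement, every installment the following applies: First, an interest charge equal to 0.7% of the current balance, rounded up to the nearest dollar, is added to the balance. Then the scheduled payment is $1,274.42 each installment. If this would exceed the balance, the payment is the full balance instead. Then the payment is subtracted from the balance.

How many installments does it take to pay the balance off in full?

3

Installment 1: opening $3,619.06; interest $26.00 → $3,645.06; payment $1,274.42; balance $2,370.64
Installment 2: opening $2,370.64; interest $17.00 → $2,387.64; payment $1,274.42; balance $1,113.22
Installment 3: opening $1,113.22; interest $8.00 → $1,121.22; payment $1,121.22; balance $0.00
Balance reaches $0.00 in installment 3.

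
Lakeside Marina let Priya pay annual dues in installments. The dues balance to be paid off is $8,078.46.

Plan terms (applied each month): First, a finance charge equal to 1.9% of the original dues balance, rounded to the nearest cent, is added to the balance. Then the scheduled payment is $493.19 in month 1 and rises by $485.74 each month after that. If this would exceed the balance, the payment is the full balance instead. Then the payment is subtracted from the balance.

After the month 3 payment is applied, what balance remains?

$5,602.14

Month 1: $8,078.46 +$153.49 interest = $8,231.95; pay $493.19 → $7,738.76
Month 2: $7,738.76 +$153.49 interest = $7,892.25; pay $978.93 → $6,913.32
Month 3: $6,913.32 +$153.49 interest = $7,066.81; pay $1,464.67 → $5,602.14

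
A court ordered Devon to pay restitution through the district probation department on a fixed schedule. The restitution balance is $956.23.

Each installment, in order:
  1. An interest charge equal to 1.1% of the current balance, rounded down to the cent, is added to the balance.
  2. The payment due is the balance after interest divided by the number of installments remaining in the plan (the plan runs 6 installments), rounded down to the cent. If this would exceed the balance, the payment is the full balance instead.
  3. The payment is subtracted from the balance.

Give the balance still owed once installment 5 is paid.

$168.33

Installment 1: $956.23 +$10.51 interest = $966.74; pay $161.12 → $805.62
Installment 2: $805.62 +$8.86 interest = $814.48; pay $162.89 → $651.59
Installment 3: $651.59 +$7.16 interest = $658.75; pay $164.68 → $494.07
Installment 4: $494.07 +$5.43 interest = $499.50; pay $166.50 → $333.00
Installment 5: $333.00 +$3.66 interest = $336.66; pay $168.33 → $168.33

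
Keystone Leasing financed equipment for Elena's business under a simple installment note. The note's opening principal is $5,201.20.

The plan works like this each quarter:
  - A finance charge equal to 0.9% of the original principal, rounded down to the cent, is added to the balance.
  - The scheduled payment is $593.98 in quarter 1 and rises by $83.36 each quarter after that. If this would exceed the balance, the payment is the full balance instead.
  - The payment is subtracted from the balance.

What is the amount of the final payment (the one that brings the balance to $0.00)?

Quarter 1: opening $5,201.20; interest $46.81 → $5,248.01; payment $593.98; balance $4,654.03
Quarter 2: opening $4,654.03; interest $46.81 → $4,700.84; payment $677.34; balance $4,023.50
Quarter 3: opening $4,023.50; interest $46.81 → $4,070.31; payment $760.70; balance $3,309.61
Quarter 4: opening $3,309.61; interest $46.81 → $3,356.42; payment $844.06; balance $2,512.36
Quarter 5: opening $2,512.36; interest $46.81 → $2,559.17; payment $927.42; balance $1,631.75
Quarter 6: opening $1,631.75; interest $46.81 → $1,678.56; payment $1,010.78; balance $667.78
Quarter 7: opening $667.78; interest $46.81 → $714.59; payment $714.59; balance $0.00

$714.59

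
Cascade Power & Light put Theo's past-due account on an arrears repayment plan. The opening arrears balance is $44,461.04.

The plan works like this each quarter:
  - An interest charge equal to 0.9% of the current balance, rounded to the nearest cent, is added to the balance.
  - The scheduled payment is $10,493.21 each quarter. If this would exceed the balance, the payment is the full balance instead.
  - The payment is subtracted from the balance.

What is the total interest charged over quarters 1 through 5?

$1,084.16

Quarter 1: opening $44,461.04; interest $400.15 → $44,861.19; payment $10,493.21; balance $34,367.98
Quarter 2: opening $34,367.98; interest $309.31 → $34,677.29; payment $10,493.21; balance $24,184.08
Quarter 3: opening $24,184.08; interest $217.66 → $24,401.74; payment $10,493.21; balance $13,908.53
Quarter 4: opening $13,908.53; interest $125.18 → $14,033.71; payment $10,493.21; balance $3,540.50
Quarter 5: opening $3,540.50; interest $31.86 → $3,572.36; payment $3,572.36; balance $0.00
Total interest: $400.15 + $309.31 + $217.66 + $125.18 + $31.86 = $1,084.16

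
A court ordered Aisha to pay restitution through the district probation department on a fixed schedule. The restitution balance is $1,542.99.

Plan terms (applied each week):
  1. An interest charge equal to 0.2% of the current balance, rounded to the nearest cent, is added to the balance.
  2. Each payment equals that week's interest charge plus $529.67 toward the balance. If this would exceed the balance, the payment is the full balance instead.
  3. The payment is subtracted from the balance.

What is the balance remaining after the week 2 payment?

$483.65

# | Opening | Interest | Payment | End bal
1 | $1,542.99 | $3.09 | $532.76 | $1,013.32
2 | $1,013.32 | $2.03 | $531.70 | $483.65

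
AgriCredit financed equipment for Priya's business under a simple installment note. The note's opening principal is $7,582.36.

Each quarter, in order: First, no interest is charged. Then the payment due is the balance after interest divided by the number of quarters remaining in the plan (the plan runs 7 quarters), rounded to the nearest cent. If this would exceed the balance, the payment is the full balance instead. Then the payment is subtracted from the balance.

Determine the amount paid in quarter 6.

Quarter 1: $7,582.36 − $1,083.19 → $6,499.17
Quarter 2: $6,499.17 − $1,083.20 → $5,415.97
Quarter 3: $5,415.97 − $1,083.19 → $4,332.78
Quarter 4: $4,332.78 − $1,083.20 → $3,249.58
Quarter 5: $3,249.58 − $1,083.19 → $2,166.39
Quarter 6: $2,166.39 − $1,083.20 → $1,083.19

$1,083.20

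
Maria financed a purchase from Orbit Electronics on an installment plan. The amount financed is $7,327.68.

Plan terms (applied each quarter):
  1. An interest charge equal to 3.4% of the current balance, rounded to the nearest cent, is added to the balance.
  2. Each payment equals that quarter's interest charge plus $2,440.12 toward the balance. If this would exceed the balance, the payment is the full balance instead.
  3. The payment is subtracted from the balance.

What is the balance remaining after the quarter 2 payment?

$2,447.44

Quarter 1: opening $7,327.68; interest $249.14 → $7,576.82; payment $2,689.26; balance $4,887.56
Quarter 2: opening $4,887.56; interest $166.18 → $5,053.74; payment $2,606.30; balance $2,447.44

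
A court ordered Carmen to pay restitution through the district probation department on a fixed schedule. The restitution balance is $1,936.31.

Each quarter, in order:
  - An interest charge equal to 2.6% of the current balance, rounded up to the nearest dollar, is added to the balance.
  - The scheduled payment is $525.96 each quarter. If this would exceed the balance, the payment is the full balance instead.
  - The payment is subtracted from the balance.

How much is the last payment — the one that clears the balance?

Quarter 1: opening $1,936.31; interest $51.00 → $1,987.31; payment $525.96; balance $1,461.35
Quarter 2: opening $1,461.35; interest $38.00 → $1,499.35; payment $525.96; balance $973.39
Quarter 3: opening $973.39; interest $26.00 → $999.39; payment $525.96; balance $473.43
Quarter 4: opening $473.43; interest $13.00 → $486.43; payment $486.43; balance $0.00

$486.43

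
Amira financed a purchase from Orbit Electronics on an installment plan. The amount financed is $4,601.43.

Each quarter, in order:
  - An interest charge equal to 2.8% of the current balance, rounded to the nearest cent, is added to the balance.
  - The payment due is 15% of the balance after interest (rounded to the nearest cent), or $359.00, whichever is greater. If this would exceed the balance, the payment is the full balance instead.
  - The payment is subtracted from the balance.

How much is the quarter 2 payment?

$620.00

# | Opening | Interest | Payment | End bal
1 | $4,601.43 | $128.84 | $709.54 | $4,020.73
2 | $4,020.73 | $112.58 | $620.00 | $3,513.31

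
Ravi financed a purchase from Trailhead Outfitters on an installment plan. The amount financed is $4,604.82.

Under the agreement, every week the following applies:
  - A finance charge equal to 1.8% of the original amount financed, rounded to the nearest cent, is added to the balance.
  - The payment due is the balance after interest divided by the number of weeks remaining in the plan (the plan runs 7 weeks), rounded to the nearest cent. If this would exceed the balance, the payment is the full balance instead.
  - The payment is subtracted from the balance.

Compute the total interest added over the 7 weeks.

$580.23

# | Opening | Interest | Payment | End bal
1 | $4,604.82 | $82.89 | $669.67 | $4,018.04
2 | $4,018.04 | $82.89 | $683.49 | $3,417.44
3 | $3,417.44 | $82.89 | $700.07 | $2,800.26
4 | $2,800.26 | $82.89 | $720.79 | $2,162.36
5 | $2,162.36 | $82.89 | $748.42 | $1,496.83
6 | $1,496.83 | $82.89 | $789.86 | $789.86
7 | $789.86 | $82.89 | $872.75 | $0.00
Total interest: $82.89 + $82.89 + $82.89 + $82.89 + $82.89 + $82.89 + $82.89 = $580.23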